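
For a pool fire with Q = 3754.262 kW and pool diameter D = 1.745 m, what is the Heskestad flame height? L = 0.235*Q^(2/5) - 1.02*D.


Q^(2/5) = 26.904
0.235 * Q^(2/5) = 6.3223
1.02 * D = 1.7799
L = 4.5424 m

4.5424 m


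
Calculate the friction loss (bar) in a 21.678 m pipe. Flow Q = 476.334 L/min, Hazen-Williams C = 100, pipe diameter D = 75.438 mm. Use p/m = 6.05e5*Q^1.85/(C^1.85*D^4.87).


Q^1.85 = 89978
C^1.85 = 5011.9
D^4.87 = 1.3927e+09
p/m = 0.0077988 bar/m
p_total = 0.0077988 * 21.678 = 0.16906 bar

0.16906 bar


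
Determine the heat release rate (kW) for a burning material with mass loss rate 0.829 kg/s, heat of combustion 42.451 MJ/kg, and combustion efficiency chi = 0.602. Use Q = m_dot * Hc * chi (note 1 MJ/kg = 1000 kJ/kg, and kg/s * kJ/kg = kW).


Hc = 42.451 MJ/kg = 42.451 * 1000 kJ/kg = 42451 kJ/kg
Q = 0.829 kg/s * 42451 kJ/kg * 0.602 = 21186 kW

21186 kW


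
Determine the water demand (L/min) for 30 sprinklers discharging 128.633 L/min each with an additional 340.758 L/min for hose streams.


Sprinkler demand = 30 * 128.633 = 3858.99 L/min
Total = 3858.99 + 340.758 = 4199.748 L/min

4199.748 L/min


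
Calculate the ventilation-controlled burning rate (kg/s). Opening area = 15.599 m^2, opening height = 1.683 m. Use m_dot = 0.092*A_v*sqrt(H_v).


sqrt(H_v) = 1.2973
m_dot = 0.092 * 15.599 * 1.2973 = 1.8618 kg/s

1.8618 kg/s


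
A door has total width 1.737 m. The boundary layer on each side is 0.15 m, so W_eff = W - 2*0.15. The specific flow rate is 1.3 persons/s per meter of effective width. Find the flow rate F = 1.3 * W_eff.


W_eff = 1.737 - 0.30 = 1.437 m
F = 1.3 * 1.437 = 1.8681 persons/s

1.8681 persons/s


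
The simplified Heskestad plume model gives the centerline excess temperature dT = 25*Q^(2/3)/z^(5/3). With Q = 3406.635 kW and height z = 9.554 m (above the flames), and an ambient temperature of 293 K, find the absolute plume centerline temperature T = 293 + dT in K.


Q^(2/3) = 226.40
z^(5/3) = 43.017
dT = 25 * 226.40 / 43.017 = 131.58 K
T = 293 + 131.58 = 424.58 K

424.58 K


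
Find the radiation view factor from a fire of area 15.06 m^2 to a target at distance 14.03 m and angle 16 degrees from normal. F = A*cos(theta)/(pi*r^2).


cos(16 deg) = 0.96126
pi*r^2 = 618.39
F = 15.06 * 0.96126 / 618.39 = 0.023410

0.023410


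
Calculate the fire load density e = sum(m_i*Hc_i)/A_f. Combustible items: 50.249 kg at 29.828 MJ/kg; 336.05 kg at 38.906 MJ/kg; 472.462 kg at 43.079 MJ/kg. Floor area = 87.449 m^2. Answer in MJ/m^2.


Total energy = 50.249*29.828 + 336.05*38.906 + 472.462*43.079
= 1498.827 + 13074.36 + 20353.19
= 34926.38 MJ
e = 34926.38 / 87.449 = 399.39 MJ/m^2

399.39 MJ/m^2


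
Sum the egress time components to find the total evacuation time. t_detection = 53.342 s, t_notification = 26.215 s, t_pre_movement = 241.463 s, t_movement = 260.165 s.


Total = 53.342 + 26.215 + 241.463 + 260.165 = 581.185 s

581.185 s


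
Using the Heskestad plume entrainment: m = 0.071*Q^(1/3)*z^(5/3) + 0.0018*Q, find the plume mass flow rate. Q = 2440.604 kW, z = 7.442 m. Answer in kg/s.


Q^(1/3) = 13.464
z^(5/3) = 28.367
First term = 0.071 * 13.464 * 28.367 = 27.117
Second term = 0.0018 * 2440.604 = 4.3931
m = 31.510 kg/s

31.510 kg/s


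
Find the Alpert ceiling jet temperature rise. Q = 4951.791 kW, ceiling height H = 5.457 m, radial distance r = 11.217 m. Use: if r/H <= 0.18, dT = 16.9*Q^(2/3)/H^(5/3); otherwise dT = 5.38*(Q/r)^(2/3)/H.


r/H = 11.217 / 5.457 = 2.0555
r/H > 0.18, so dT = 5.38*(Q/r)^(2/3)/H
Q/r = 441.45
(Q/r)^(2/3) = 57.977
dT = 5.38 * 57.977 / 5.457 = 57.159 K

57.159 K


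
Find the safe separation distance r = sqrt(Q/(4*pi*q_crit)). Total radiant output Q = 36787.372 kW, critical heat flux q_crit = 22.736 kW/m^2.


4*pi*q_crit = 285.71
Q/(4*pi*q_crit) = 128.76
r = sqrt(128.76) = 11.347 m

11.347 m


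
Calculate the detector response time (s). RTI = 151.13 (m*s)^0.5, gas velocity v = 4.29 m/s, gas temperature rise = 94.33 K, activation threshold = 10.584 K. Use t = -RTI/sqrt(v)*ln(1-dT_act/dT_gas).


dT_act/dT_gas = 0.11220
ln(1 - 0.11220) = -0.11901
t = -151.13 / sqrt(4.29) * -0.11901 = 8.6838 s

8.6838 s


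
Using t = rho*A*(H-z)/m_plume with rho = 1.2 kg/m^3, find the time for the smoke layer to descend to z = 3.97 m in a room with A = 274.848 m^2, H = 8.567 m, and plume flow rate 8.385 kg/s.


H - z = 4.597 m
t = 1.2 * 274.848 * 4.597 / 8.385 = 180.82 s

180.82 s


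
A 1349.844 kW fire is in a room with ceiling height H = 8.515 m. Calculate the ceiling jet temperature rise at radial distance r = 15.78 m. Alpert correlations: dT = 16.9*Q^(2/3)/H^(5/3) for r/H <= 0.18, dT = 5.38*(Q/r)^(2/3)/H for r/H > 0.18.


r/H = 15.78 / 8.515 = 1.8532
r/H > 0.18, so dT = 5.38*(Q/r)^(2/3)/H
Q/r = 85.541
(Q/r)^(2/3) = 19.414
dT = 5.38 * 19.414 / 8.515 = 12.266 K

12.266 K


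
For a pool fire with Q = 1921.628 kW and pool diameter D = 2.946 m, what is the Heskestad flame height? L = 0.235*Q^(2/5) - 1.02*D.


Q^(2/5) = 20.581
0.235 * Q^(2/5) = 4.8365
1.02 * D = 3.0049
L = 1.8316 m

1.8316 m


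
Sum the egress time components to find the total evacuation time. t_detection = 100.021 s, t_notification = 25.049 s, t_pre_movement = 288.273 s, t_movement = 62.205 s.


Total = 100.021 + 25.049 + 288.273 + 62.205 = 475.548 s

475.548 s


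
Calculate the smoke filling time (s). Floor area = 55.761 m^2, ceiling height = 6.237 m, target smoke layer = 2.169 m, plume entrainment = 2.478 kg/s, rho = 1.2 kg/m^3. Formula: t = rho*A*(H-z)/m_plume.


H - z = 4.068 m
t = 1.2 * 55.761 * 4.068 / 2.478 = 109.85 s

109.85 s


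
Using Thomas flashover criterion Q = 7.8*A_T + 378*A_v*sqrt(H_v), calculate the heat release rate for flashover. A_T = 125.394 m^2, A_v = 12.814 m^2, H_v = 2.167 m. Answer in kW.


7.8*A_T = 978.07
sqrt(H_v) = 1.4721
378*A_v*sqrt(H_v) = 7130.3
Q = 978.07 + 7130.3 = 8108.3 kW

8108.3 kW


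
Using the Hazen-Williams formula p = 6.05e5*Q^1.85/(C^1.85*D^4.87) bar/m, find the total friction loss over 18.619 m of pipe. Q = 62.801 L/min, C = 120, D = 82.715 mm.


Q^1.85 = 2119.5
C^1.85 = 7022.4
D^4.87 = 2.1809e+09
p/m = 8.3728e-05 bar/m
p_total = 8.3728e-05 * 18.619 = 0.0015589 bar

0.0015589 bar


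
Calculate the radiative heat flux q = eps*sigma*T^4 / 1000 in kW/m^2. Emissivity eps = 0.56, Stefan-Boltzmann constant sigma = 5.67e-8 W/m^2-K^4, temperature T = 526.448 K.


T^4 = 7.6811e+10
q = 0.56 * 5.67e-8 * 7.6811e+10 / 1000 = 2.4389 kW/m^2

2.4389 kW/m^2


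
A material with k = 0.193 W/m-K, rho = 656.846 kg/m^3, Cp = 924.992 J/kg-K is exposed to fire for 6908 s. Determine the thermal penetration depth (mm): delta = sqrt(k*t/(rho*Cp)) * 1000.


alpha = 0.193 / (656.846 * 924.992) = 3.1766e-07 m^2/s
alpha * t = 0.0021944
delta = sqrt(0.0021944) * 1000 = 46.844 mm

46.844 mm


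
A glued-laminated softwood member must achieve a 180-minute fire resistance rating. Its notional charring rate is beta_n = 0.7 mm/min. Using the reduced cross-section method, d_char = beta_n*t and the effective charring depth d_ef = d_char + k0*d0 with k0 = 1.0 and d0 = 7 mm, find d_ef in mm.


d_char = 0.7 * 180 = 126 mm
d_ef = 126 + 1.0*7 = 133 mm

133 mm


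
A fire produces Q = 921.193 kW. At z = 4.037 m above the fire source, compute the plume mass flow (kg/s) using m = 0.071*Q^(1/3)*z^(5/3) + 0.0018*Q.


Q^(1/3) = 9.7301
z^(5/3) = 10.235
First term = 0.071 * 9.7301 * 10.235 = 7.0709
Second term = 0.0018 * 921.193 = 1.6581
m = 8.7290 kg/s

8.7290 kg/s


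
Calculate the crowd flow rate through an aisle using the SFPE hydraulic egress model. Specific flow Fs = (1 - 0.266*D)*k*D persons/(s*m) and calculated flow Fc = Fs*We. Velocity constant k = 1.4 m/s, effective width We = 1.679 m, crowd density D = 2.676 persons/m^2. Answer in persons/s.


1 - 0.266*D = 1 - 0.266*2.676 = 0.28818
Fs = 0.28818 * 1.4 * 2.676 = 1.0797 persons/(s*m)
Fc = 1.0797 * 1.679 = 1.8127 persons/s

1.8127 persons/s


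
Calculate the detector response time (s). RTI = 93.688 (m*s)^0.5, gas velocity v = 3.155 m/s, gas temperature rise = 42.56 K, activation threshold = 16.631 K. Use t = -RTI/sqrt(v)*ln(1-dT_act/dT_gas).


dT_act/dT_gas = 0.39077
ln(1 - 0.39077) = -0.49555
t = -93.688 / sqrt(3.155) * -0.49555 = 26.138 s

26.138 s


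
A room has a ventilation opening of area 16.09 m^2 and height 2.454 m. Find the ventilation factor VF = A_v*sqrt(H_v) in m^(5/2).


sqrt(H_v) = 1.5665
VF = 16.09 * 1.5665 = 25.205 m^(5/2)

25.205 m^(5/2)


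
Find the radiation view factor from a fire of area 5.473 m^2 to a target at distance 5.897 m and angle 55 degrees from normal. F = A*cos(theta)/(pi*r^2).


cos(55 deg) = 0.57358
pi*r^2 = 109.25
F = 5.473 * 0.57358 / 109.25 = 0.028735

0.028735


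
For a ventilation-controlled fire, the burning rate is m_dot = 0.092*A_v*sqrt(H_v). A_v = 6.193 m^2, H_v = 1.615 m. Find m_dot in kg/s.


sqrt(H_v) = 1.2708
m_dot = 0.092 * 6.193 * 1.2708 = 0.72406 kg/s

0.72406 kg/s


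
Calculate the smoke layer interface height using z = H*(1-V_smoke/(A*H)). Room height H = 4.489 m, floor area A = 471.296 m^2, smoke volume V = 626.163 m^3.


V/(A*H) = 0.29597
1 - 0.29597 = 0.70403
z = 4.489 * 0.70403 = 3.1604 m

3.1604 m


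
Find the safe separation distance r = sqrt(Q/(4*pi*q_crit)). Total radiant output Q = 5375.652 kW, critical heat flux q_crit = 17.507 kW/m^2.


4*pi*q_crit = 220.00
Q/(4*pi*q_crit) = 24.435
r = sqrt(24.435) = 4.9432 m

4.9432 m


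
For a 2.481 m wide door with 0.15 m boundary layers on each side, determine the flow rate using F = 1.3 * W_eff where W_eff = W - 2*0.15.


W_eff = 2.481 - 0.30 = 2.181 m
F = 1.3 * 2.181 = 2.8353 persons/s

2.8353 persons/s


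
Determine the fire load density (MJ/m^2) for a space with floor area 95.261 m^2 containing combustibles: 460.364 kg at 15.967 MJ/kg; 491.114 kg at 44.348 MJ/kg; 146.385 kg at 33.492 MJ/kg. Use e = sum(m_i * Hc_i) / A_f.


Total energy = 460.364*15.967 + 491.114*44.348 + 146.385*33.492
= 7350.632 + 21779.92 + 4902.726
= 34033.28 MJ
e = 34033.28 / 95.261 = 357.26 MJ/m^2

357.26 MJ/m^2


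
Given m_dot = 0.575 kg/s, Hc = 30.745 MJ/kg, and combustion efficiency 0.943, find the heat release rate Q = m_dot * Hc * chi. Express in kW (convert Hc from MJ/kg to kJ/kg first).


Hc = 30.745 MJ/kg = 30.745 * 1000 kJ/kg = 30745 kJ/kg
Q = 0.575 kg/s * 30745 kJ/kg * 0.943 = 16671 kW

16671 kW


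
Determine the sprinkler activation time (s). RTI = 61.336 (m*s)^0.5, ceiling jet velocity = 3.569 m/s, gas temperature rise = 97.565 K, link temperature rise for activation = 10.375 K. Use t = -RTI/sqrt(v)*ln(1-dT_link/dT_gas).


dT_link/dT_gas = 0.10634
ln(1 - 0.10634) = -0.11243
t = -61.336 / sqrt(3.569) * -0.11243 = 3.6502 s

3.6502 s


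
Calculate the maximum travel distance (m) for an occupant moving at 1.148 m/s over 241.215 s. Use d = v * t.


d = 1.148 * 241.215 = 276.91 m

276.91 m


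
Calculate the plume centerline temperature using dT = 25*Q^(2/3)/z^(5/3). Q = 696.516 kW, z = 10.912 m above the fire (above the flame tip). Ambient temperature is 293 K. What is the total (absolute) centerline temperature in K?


Q^(2/3) = 78.576
z^(5/3) = 53.683
dT = 25 * 78.576 / 53.683 = 36.592 K
T = 293 + 36.592 = 329.59 K

329.59 K


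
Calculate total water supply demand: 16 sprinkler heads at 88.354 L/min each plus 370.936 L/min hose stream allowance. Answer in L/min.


Sprinkler demand = 16 * 88.354 = 1413.664 L/min
Total = 1413.664 + 370.936 = 1784.6 L/min

1784.6 L/min


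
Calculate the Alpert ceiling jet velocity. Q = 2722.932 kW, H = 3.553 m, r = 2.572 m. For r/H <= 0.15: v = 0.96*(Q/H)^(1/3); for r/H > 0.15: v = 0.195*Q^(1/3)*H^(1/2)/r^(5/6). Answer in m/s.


r/H = 2.572 / 3.553 = 0.72390
r/H > 0.15, so v = 0.195*Q^(1/3)*H^(1/2)/r^(5/6)
Q^(1/3) = 13.964
H^(1/2) = 1.8849
r^(5/6) = 2.1973
v = 0.195 * 13.964 * 1.8849 / 2.1973 = 2.3359 m/s

2.3359 m/s


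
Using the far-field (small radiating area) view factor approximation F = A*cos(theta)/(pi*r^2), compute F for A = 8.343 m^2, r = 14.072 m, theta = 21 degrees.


cos(21 deg) = 0.93358
pi*r^2 = 622.10
F = 8.343 * 0.93358 / 622.10 = 0.012520

0.012520


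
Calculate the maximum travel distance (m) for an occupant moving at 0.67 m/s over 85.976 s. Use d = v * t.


d = 0.67 * 85.976 = 57.604 m

57.604 m


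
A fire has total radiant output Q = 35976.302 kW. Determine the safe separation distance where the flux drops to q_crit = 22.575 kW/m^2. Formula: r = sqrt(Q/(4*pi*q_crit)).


4*pi*q_crit = 283.69
Q/(4*pi*q_crit) = 126.82
r = sqrt(126.82) = 11.261 m

11.261 m


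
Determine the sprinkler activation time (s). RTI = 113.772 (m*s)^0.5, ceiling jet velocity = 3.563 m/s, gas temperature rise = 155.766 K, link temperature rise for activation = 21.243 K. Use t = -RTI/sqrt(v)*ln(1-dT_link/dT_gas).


dT_link/dT_gas = 0.13638
ln(1 - 0.13638) = -0.14662
t = -113.772 / sqrt(3.563) * -0.14662 = 8.8373 s

8.8373 s


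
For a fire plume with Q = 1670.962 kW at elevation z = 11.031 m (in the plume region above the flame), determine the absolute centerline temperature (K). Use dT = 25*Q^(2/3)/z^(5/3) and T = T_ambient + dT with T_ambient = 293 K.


Q^(2/3) = 140.81
z^(5/3) = 54.663
dT = 25 * 140.81 / 54.663 = 64.401 K
T = 293 + 64.401 = 357.40 K

357.40 K


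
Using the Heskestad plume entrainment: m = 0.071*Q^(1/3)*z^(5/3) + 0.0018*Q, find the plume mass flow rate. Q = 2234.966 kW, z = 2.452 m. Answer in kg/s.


Q^(1/3) = 13.074
z^(5/3) = 4.4586
First term = 0.071 * 13.074 * 4.4586 = 4.1389
Second term = 0.0018 * 2234.966 = 4.0229
m = 8.1618 kg/s

8.1618 kg/s


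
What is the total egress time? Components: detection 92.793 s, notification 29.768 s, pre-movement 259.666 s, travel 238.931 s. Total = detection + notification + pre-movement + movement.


Total = 92.793 + 29.768 + 259.666 + 238.931 = 621.158 s

621.158 s


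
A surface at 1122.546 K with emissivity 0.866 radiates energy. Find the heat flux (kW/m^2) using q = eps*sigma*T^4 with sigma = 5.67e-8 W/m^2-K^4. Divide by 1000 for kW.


T^4 = 1.5879e+12
q = 0.866 * 5.67e-8 * 1.5879e+12 / 1000 = 77.968 kW/m^2

77.968 kW/m^2


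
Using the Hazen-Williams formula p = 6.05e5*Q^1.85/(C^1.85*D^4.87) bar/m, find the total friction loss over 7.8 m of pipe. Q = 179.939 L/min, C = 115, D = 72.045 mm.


Q^1.85 = 14859
C^1.85 = 6490.7
D^4.87 = 1.1131e+09
p/m = 0.0012443 bar/m
p_total = 0.0012443 * 7.8 = 0.0097053 bar

0.0097053 bar


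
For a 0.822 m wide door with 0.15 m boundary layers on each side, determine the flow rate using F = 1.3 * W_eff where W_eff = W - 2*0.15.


W_eff = 0.822 - 0.30 = 0.522 m
F = 1.3 * 0.522 = 0.67860 persons/s

0.67860 persons/s


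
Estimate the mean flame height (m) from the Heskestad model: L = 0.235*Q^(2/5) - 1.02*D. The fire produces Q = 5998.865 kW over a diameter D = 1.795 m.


Q^(2/5) = 32.451
0.235 * Q^(2/5) = 7.6260
1.02 * D = 1.8309
L = 5.7951 m

5.7951 m


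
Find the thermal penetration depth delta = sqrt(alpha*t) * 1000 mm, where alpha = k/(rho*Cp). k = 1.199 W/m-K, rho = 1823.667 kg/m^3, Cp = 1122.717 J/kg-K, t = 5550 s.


alpha = 1.199 / (1823.667 * 1122.717) = 5.8560e-07 m^2/s
alpha * t = 0.0032501
delta = sqrt(0.0032501) * 1000 = 57.010 mm

57.010 mm


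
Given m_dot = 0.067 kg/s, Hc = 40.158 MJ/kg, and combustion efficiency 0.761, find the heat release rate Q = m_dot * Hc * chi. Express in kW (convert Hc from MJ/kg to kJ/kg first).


Hc = 40.158 MJ/kg = 40.158 * 1000 kJ/kg = 40158 kJ/kg
Q = 0.067 kg/s * 40158 kJ/kg * 0.761 = 2047.5 kW

2047.5 kW


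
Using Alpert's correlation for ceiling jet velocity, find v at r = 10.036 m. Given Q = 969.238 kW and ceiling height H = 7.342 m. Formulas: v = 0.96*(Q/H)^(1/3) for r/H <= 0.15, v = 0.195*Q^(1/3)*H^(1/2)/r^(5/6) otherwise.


r/H = 10.036 / 7.342 = 1.3669
r/H > 0.15, so v = 0.195*Q^(1/3)*H^(1/2)/r^(5/6)
Q^(1/3) = 9.8964
H^(1/2) = 2.7096
r^(5/6) = 6.8334
v = 0.195 * 9.8964 * 2.7096 / 6.8334 = 0.76522 m/s

0.76522 m/s


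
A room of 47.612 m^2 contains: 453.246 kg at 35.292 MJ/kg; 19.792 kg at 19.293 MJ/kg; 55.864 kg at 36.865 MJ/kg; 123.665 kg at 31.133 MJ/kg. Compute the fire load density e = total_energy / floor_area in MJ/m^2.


Total energy = 453.246*35.292 + 19.792*19.293 + 55.864*36.865 + 123.665*31.133
= 15995.96 + 381.8471 + 2059.426 + 3850.062
= 22287.29 MJ
e = 22287.29 / 47.612 = 468.10 MJ/m^2

468.10 MJ/m^2


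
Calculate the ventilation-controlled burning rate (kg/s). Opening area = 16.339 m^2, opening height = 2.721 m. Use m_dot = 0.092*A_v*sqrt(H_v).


sqrt(H_v) = 1.6495
m_dot = 0.092 * 16.339 * 1.6495 = 2.4796 kg/s

2.4796 kg/s


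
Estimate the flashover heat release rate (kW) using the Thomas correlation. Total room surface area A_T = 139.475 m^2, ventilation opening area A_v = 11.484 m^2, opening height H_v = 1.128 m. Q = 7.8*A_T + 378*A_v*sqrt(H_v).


7.8*A_T = 1087.905
sqrt(H_v) = 1.0621
378*A_v*sqrt(H_v) = 4610.4
Q = 1087.905 + 4610.4 = 5698.3 kW

5698.3 kW


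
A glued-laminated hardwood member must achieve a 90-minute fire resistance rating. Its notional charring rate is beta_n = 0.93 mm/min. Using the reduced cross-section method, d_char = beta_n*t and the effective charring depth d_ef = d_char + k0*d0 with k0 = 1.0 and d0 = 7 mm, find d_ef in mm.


d_char = 0.93 * 90 = 83.7 mm
d_ef = 83.7 + 1.0*7 = 90.7 mm

90.7 mm


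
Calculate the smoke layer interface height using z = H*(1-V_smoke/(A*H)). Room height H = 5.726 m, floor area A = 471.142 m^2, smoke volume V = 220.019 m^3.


V/(A*H) = 0.081556
1 - 0.081556 = 0.91844
z = 5.726 * 0.91844 = 5.2590 m

5.2590 m


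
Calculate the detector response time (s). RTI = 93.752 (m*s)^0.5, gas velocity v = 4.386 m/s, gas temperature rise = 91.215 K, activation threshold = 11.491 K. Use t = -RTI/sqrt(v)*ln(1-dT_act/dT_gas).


dT_act/dT_gas = 0.12598
ln(1 - 0.12598) = -0.13465
t = -93.752 / sqrt(4.386) * -0.13465 = 6.0277 s

6.0277 s


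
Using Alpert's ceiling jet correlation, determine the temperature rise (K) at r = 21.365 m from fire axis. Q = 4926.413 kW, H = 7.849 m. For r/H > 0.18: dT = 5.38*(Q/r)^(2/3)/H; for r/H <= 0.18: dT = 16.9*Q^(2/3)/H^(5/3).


r/H = 21.365 / 7.849 = 2.7220
r/H > 0.18, so dT = 5.38*(Q/r)^(2/3)/H
Q/r = 230.58
(Q/r)^(2/3) = 37.603
dT = 5.38 * 37.603 / 7.849 = 25.774 K

25.774 K


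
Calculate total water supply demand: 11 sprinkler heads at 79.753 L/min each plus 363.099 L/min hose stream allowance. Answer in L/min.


Sprinkler demand = 11 * 79.753 = 877.283 L/min
Total = 877.283 + 363.099 = 1240.382 L/min

1240.382 L/min


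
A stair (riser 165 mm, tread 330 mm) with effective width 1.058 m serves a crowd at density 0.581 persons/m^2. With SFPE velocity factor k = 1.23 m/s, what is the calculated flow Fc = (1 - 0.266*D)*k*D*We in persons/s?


1 - 0.266*D = 1 - 0.266*0.581 = 0.84545
Fs = 0.84545 * 1.23 * 0.581 = 0.60419 persons/(s*m)
Fc = 0.60419 * 1.058 = 0.63923 persons/s

0.63923 persons/s


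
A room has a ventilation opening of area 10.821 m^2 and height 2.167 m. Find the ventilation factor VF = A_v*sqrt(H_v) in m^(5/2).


sqrt(H_v) = 1.4721
VF = 10.821 * 1.4721 = 15.929 m^(5/2)

15.929 m^(5/2)


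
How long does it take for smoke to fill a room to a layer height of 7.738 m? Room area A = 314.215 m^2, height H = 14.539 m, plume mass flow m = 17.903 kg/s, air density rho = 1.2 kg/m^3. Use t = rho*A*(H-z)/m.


H - z = 6.801 m
t = 1.2 * 314.215 * 6.801 / 17.903 = 143.24 s

143.24 s


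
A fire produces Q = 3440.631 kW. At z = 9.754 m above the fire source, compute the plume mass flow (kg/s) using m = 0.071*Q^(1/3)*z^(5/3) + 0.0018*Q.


Q^(1/3) = 15.097
z^(5/3) = 44.528
First term = 0.071 * 15.097 * 44.528 = 47.728
Second term = 0.0018 * 3440.631 = 6.1931
m = 53.921 kg/s

53.921 kg/s


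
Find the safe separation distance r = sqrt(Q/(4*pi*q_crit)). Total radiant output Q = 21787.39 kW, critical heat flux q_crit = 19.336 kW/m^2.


4*pi*q_crit = 242.98
Q/(4*pi*q_crit) = 89.666
r = sqrt(89.666) = 9.4692 m

9.4692 m


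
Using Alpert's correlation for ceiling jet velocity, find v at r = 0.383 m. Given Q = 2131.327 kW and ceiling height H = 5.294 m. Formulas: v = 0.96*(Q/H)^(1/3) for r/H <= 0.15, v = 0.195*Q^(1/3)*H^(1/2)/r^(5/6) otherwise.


r/H = 0.383 / 5.294 = 0.072346
r/H <= 0.15, so v = 0.96*(Q/H)^(1/3)
Q/H = 402.59
(Q/H)^(1/3) = 7.3839
v = 0.96 * 7.3839 = 7.0886 m/s

7.0886 m/s


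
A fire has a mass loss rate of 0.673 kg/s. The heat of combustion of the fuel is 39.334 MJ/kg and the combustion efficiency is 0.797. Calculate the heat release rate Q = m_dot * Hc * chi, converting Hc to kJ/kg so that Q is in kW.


Hc = 39.334 MJ/kg = 39.334 * 1000 kJ/kg = 39334 kJ/kg
Q = 0.673 kg/s * 39334 kJ/kg * 0.797 = 21098 kW

21098 kW


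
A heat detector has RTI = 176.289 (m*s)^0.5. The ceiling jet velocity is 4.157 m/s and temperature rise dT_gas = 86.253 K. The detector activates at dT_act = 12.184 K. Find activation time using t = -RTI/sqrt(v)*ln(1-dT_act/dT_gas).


dT_act/dT_gas = 0.14126
ln(1 - 0.14126) = -0.15229
t = -176.289 / sqrt(4.157) * -0.15229 = 13.167 s

13.167 s


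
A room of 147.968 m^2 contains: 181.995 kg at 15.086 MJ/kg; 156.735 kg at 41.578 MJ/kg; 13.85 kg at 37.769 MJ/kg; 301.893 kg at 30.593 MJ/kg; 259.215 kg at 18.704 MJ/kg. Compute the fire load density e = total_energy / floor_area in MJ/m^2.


Total energy = 181.995*15.086 + 156.735*41.578 + 13.85*37.769 + 301.893*30.593 + 259.215*18.704
= 2745.577 + 6516.728 + 523.1006 + 9235.813 + 4848.357
= 23869.57 MJ
e = 23869.57 / 147.968 = 161.32 MJ/m^2

161.32 MJ/m^2


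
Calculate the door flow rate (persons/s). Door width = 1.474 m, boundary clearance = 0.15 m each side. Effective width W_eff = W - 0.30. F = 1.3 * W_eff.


W_eff = 1.474 - 0.30 = 1.174 m
F = 1.3 * 1.174 = 1.5262 persons/s

1.5262 persons/s


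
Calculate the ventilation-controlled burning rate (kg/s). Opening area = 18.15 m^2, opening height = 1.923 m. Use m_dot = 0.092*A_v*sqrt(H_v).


sqrt(H_v) = 1.3867
m_dot = 0.092 * 18.15 * 1.3867 = 2.3155 kg/s

2.3155 kg/s


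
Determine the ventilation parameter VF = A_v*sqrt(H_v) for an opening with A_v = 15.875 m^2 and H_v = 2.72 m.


sqrt(H_v) = 1.6492
VF = 15.875 * 1.6492 = 26.182 m^(5/2)

26.182 m^(5/2)


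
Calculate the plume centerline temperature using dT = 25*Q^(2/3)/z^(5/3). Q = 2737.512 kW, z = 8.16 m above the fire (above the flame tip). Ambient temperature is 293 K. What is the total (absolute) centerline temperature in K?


Q^(2/3) = 195.69
z^(5/3) = 33.074
dT = 25 * 195.69 / 33.074 = 147.92 K
T = 293 + 147.92 = 440.92 K

440.92 K


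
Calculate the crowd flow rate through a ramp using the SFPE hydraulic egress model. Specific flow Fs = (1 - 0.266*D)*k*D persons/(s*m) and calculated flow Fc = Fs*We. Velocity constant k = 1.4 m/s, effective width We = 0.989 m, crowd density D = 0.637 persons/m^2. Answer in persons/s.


1 - 0.266*D = 1 - 0.266*0.637 = 0.83056
Fs = 0.83056 * 1.4 * 0.637 = 0.74069 persons/(s*m)
Fc = 0.74069 * 0.989 = 0.73254 persons/s

0.73254 persons/s


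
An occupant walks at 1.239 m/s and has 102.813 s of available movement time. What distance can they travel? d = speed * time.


d = 1.239 * 102.813 = 127.39 m

127.39 m


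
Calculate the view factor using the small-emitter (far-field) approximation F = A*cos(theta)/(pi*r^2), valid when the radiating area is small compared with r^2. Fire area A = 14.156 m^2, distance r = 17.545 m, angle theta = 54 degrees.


cos(54 deg) = 0.58779
pi*r^2 = 967.07
F = 14.156 * 0.58779 / 967.07 = 0.0086040

0.0086040


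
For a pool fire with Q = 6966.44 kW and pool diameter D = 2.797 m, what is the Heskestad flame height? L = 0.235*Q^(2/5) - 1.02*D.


Q^(2/5) = 34.451
0.235 * Q^(2/5) = 8.0960
1.02 * D = 2.8529
L = 5.2431 m

5.2431 m


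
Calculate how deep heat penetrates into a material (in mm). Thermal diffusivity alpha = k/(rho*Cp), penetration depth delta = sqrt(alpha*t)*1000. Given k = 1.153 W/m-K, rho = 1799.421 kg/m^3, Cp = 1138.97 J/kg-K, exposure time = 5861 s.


alpha = 1.153 / (1799.421 * 1138.97) = 5.6258e-07 m^2/s
alpha * t = 0.0032973
delta = sqrt(0.0032973) * 1000 = 57.422 mm

57.422 mm


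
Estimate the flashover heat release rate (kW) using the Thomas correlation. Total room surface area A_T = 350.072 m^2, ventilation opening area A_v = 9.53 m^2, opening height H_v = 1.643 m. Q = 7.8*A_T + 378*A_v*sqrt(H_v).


7.8*A_T = 2730.6
sqrt(H_v) = 1.2818
378*A_v*sqrt(H_v) = 4617.5
Q = 2730.6 + 4617.5 = 7348.0 kW

7348.0 kW


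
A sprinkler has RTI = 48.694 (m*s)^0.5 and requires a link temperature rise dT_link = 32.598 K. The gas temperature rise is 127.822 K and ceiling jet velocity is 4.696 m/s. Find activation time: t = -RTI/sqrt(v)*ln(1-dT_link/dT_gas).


dT_link/dT_gas = 0.25503
ln(1 - 0.25503) = -0.29441
t = -48.694 / sqrt(4.696) * -0.29441 = 6.6154 s

6.6154 s


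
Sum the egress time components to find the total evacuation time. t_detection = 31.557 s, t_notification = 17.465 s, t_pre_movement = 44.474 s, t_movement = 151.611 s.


Total = 31.557 + 17.465 + 44.474 + 151.611 = 245.107 s

245.107 s


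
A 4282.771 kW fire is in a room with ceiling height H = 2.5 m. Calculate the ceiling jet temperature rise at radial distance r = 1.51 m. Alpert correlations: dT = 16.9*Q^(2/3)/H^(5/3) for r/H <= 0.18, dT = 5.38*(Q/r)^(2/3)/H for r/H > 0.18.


r/H = 1.51 / 2.5 = 0.604
r/H > 0.18, so dT = 5.38*(Q/r)^(2/3)/H
Q/r = 2836.3
(Q/r)^(2/3) = 200.37
dT = 5.38 * 200.37 / 2.5 = 431.20 K

431.20 K


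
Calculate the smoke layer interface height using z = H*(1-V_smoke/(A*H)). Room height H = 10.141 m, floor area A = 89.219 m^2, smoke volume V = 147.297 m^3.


V/(A*H) = 0.16280
1 - 0.16280 = 0.83720
z = 10.141 * 0.83720 = 8.4900 m

8.4900 m


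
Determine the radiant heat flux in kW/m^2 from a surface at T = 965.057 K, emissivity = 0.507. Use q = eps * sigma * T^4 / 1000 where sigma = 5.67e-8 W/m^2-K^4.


T^4 = 8.6738e+11
q = 0.507 * 5.67e-8 * 8.6738e+11 / 1000 = 24.935 kW/m^2

24.935 kW/m^2


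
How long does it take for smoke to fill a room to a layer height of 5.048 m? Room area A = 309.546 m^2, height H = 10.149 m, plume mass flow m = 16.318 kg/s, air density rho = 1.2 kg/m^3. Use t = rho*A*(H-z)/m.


H - z = 5.101 m
t = 1.2 * 309.546 * 5.101 / 16.318 = 116.12 s

116.12 s


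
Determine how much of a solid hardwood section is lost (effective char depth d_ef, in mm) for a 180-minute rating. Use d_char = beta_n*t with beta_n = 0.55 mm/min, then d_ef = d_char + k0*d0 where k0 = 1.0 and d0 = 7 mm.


d_char = 0.55 * 180 = 99 mm
d_ef = 99 + 1.0*7 = 106 mm

106 mm


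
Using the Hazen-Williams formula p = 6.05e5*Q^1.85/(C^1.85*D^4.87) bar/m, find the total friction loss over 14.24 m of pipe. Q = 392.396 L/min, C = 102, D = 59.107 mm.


Q^1.85 = 62862
C^1.85 = 5198.9
D^4.87 = 4.2450e+08
p/m = 0.017233 bar/m
p_total = 0.017233 * 14.24 = 0.24539 bar

0.24539 bar


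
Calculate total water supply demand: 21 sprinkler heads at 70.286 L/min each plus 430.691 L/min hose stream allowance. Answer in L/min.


Sprinkler demand = 21 * 70.286 = 1476.006 L/min
Total = 1476.006 + 430.691 = 1906.697 L/min

1906.697 L/min


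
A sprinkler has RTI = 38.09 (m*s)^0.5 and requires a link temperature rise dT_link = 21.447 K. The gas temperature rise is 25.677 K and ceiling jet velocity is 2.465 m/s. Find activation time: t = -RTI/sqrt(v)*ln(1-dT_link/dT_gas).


dT_link/dT_gas = 0.83526
ln(1 - 0.83526) = -1.8034
t = -38.09 / sqrt(2.465) * -1.8034 = 43.752 s

43.752 s


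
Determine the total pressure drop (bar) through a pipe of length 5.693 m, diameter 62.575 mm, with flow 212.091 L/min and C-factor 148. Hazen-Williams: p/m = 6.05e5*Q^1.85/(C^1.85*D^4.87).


Q^1.85 = 20140
C^1.85 = 10351
D^4.87 = 5.6037e+08
p/m = 0.0021007 bar/m
p_total = 0.0021007 * 5.693 = 0.011959 bar

0.011959 bar


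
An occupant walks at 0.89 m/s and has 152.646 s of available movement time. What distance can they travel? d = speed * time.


d = 0.89 * 152.646 = 135.85 m

135.85 m


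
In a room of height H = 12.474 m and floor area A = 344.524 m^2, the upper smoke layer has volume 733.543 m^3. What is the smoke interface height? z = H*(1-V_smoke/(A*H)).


V/(A*H) = 0.17069
1 - 0.17069 = 0.82931
z = 12.474 * 0.82931 = 10.345 m

10.345 m


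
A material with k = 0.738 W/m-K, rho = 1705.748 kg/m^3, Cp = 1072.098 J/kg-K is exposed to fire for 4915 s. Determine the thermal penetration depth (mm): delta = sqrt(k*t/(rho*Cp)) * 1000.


alpha = 0.738 / (1705.748 * 1072.098) = 4.0356e-07 m^2/s
alpha * t = 0.0019835
delta = sqrt(0.0019835) * 1000 = 44.536 mm

44.536 mm


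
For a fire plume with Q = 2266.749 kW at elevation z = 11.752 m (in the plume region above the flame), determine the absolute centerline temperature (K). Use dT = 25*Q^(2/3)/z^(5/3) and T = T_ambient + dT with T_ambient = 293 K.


Q^(2/3) = 172.56
z^(5/3) = 60.746
dT = 25 * 172.56 / 60.746 = 71.016 K
T = 293 + 71.016 = 364.02 K

364.02 K


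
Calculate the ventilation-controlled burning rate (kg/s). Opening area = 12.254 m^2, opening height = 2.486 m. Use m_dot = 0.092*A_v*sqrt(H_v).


sqrt(H_v) = 1.5767
m_dot = 0.092 * 12.254 * 1.5767 = 1.7775 kg/s

1.7775 kg/s


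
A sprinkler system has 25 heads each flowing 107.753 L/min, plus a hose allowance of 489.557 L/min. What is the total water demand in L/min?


Sprinkler demand = 25 * 107.753 = 2693.825 L/min
Total = 2693.825 + 489.557 = 3183.382 L/min

3183.382 L/min


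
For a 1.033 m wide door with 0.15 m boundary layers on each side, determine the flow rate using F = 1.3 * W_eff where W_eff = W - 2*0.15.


W_eff = 1.033 - 0.30 = 0.733 m
F = 1.3 * 0.733 = 0.95290 persons/s

0.95290 persons/s


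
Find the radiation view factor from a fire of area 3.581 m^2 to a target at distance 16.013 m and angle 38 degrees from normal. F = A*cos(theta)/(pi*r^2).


cos(38 deg) = 0.78801
pi*r^2 = 805.56
F = 3.581 * 0.78801 / 805.56 = 0.0035030

0.0035030


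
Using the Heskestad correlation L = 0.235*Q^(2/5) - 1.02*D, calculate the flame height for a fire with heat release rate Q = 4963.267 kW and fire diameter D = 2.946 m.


Q^(2/5) = 30.082
0.235 * Q^(2/5) = 7.0693
1.02 * D = 3.0049
L = 4.0644 m

4.0644 m


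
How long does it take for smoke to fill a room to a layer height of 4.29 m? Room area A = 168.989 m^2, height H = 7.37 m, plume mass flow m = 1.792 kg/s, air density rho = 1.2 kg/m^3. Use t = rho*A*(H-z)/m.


H - z = 3.08 m
t = 1.2 * 168.989 * 3.08 / 1.792 = 348.54 s

348.54 s


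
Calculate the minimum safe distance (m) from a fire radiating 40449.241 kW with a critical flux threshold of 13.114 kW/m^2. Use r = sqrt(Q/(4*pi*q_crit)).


4*pi*q_crit = 164.80
Q/(4*pi*q_crit) = 245.45
r = sqrt(245.45) = 15.667 m

15.667 m


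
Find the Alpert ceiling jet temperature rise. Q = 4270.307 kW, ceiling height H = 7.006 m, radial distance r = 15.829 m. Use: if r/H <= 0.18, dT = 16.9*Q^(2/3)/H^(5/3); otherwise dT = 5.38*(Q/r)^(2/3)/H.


r/H = 15.829 / 7.006 = 2.2593
r/H > 0.18, so dT = 5.38*(Q/r)^(2/3)/H
Q/r = 269.78
(Q/r)^(2/3) = 41.751
dT = 5.38 * 41.751 / 7.006 = 32.061 K

32.061 K


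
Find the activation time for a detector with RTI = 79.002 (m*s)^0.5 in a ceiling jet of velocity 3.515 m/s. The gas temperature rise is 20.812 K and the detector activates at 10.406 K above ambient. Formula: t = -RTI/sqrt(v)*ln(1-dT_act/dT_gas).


dT_act/dT_gas = 0.5
ln(1 - 0.5) = -0.69315
t = -79.002 / sqrt(3.515) * -0.69315 = 29.208 s

29.208 s


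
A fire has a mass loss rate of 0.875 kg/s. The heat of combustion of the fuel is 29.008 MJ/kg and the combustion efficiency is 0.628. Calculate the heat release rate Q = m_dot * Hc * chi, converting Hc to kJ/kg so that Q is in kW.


Hc = 29.008 MJ/kg = 29.008 * 1000 kJ/kg = 29008 kJ/kg
Q = 0.875 kg/s * 29008 kJ/kg * 0.628 = 15939.896 kW

15939.896 kW


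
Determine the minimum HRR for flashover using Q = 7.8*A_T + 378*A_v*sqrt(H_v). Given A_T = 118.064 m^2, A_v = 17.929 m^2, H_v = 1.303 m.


7.8*A_T = 920.90
sqrt(H_v) = 1.1415
378*A_v*sqrt(H_v) = 7736.1
Q = 920.90 + 7736.1 = 8657.0 kW

8657.0 kW


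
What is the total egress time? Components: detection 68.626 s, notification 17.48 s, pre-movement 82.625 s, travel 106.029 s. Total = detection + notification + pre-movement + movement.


Total = 68.626 + 17.48 + 82.625 + 106.029 = 274.76 s

274.76 s


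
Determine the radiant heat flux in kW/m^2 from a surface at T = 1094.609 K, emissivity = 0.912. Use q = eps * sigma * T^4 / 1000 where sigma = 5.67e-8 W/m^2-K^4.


T^4 = 1.4356e+12
q = 0.912 * 5.67e-8 * 1.4356e+12 / 1000 = 74.236 kW/m^2

74.236 kW/m^2


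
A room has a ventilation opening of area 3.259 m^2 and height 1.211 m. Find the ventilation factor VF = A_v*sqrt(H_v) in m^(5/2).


sqrt(H_v) = 1.1005
VF = 3.259 * 1.1005 = 3.5864 m^(5/2)

3.5864 m^(5/2)


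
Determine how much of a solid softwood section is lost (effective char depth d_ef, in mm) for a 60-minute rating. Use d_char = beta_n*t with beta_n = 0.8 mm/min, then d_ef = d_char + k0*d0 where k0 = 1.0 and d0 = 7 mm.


d_char = 0.8 * 60 = 48 mm
d_ef = 48 + 1.0*7 = 55 mm

55 mm


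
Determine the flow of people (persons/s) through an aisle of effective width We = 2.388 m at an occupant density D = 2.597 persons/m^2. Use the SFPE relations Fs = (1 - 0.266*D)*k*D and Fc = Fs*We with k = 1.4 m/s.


1 - 0.266*D = 1 - 0.266*2.597 = 0.30920
Fs = 0.30920 * 1.4 * 2.597 = 1.1242 persons/(s*m)
Fc = 1.1242 * 2.388 = 2.6845 persons/s

2.6845 persons/s


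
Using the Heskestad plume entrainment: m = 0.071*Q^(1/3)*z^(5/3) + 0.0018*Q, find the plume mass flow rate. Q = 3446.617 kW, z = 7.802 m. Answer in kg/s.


Q^(1/3) = 15.105
z^(5/3) = 30.691
First term = 0.071 * 15.105 * 30.691 = 32.915
Second term = 0.0018 * 3446.617 = 6.2039
m = 39.119 kg/s

39.119 kg/s


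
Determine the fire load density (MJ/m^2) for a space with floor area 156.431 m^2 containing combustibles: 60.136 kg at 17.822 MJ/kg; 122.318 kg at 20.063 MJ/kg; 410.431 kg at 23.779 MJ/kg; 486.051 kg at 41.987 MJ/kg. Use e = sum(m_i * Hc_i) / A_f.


Total energy = 60.136*17.822 + 122.318*20.063 + 410.431*23.779 + 486.051*41.987
= 1071.744 + 2454.066 + 9759.639 + 20407.82
= 33693.27 MJ
e = 33693.27 / 156.431 = 215.39 MJ/m^2

215.39 MJ/m^2


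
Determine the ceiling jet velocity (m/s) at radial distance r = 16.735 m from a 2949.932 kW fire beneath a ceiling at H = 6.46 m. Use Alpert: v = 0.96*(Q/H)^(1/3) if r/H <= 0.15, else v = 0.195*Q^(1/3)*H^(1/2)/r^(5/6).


r/H = 16.735 / 6.46 = 2.5906
r/H > 0.15, so v = 0.195*Q^(1/3)*H^(1/2)/r^(5/6)
Q^(1/3) = 14.342
H^(1/2) = 2.5417
r^(5/6) = 10.464
v = 0.195 * 14.342 * 2.5417 / 10.464 = 0.67931 m/s

0.67931 m/s


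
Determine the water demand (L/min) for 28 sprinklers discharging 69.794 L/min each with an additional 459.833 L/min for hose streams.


Sprinkler demand = 28 * 69.794 = 1954.232 L/min
Total = 1954.232 + 459.833 = 2414.065 L/min

2414.065 L/min


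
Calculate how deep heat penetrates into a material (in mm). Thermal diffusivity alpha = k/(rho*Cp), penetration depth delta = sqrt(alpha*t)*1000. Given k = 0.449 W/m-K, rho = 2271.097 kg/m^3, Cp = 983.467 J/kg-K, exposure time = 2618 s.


alpha = 0.449 / (2271.097 * 983.467) = 2.0103e-07 m^2/s
alpha * t = 0.00052628
delta = sqrt(0.00052628) * 1000 = 22.941 mm

22.941 mm


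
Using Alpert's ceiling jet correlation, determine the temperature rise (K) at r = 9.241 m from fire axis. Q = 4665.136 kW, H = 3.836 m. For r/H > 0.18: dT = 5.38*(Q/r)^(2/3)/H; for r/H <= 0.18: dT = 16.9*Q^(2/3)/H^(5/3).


r/H = 9.241 / 3.836 = 2.4090
r/H > 0.18, so dT = 5.38*(Q/r)^(2/3)/H
Q/r = 504.83
(Q/r)^(2/3) = 63.401
dT = 5.38 * 63.401 / 3.836 = 88.920 K

88.920 K


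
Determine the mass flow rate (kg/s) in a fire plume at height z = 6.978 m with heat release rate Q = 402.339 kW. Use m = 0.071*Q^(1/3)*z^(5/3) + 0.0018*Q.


Q^(1/3) = 7.3824
z^(5/3) = 25.481
First term = 0.071 * 7.3824 * 25.481 = 13.356
Second term = 0.0018 * 402.339 = 0.72421
m = 14.080 kg/s

14.080 kg/s


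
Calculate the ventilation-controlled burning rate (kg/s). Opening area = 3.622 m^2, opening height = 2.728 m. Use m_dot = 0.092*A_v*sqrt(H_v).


sqrt(H_v) = 1.6517
m_dot = 0.092 * 3.622 * 1.6517 = 0.55037 kg/s

0.55037 kg/s


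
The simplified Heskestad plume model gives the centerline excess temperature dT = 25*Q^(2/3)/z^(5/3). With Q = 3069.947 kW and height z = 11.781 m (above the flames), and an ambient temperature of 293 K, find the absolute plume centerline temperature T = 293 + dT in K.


Q^(2/3) = 211.23
z^(5/3) = 60.996
dT = 25 * 211.23 / 60.996 = 86.575 K
T = 293 + 86.575 = 379.57 K

379.57 K


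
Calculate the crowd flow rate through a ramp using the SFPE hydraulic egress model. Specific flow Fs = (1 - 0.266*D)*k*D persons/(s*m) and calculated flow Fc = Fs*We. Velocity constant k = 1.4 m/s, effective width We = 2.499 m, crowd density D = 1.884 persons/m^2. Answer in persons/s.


1 - 0.266*D = 1 - 0.266*1.884 = 0.49886
Fs = 0.49886 * 1.4 * 1.884 = 1.3158 persons/(s*m)
Fc = 1.3158 * 2.499 = 3.2881 persons/s

3.2881 persons/s


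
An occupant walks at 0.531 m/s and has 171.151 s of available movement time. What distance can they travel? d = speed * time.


d = 0.531 * 171.151 = 90.881 m

90.881 m


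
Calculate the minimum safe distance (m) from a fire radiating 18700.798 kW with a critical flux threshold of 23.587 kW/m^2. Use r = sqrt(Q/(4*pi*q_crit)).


4*pi*q_crit = 296.40
Q/(4*pi*q_crit) = 63.092
r = sqrt(63.092) = 7.9431 m

7.9431 m


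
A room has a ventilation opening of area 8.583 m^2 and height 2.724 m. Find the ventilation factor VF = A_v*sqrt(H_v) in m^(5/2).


sqrt(H_v) = 1.6505
VF = 8.583 * 1.6505 = 14.166 m^(5/2)

14.166 m^(5/2)


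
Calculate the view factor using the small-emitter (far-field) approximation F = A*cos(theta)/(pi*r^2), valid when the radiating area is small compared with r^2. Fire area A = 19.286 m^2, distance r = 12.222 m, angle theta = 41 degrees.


cos(41 deg) = 0.75471
pi*r^2 = 469.28
F = 19.286 * 0.75471 / 469.28 = 0.031016

0.031016


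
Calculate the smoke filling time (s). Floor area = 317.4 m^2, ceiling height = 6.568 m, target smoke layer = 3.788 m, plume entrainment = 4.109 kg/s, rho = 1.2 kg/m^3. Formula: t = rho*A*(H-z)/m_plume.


H - z = 2.78 m
t = 1.2 * 317.4 * 2.78 / 4.109 = 257.69 s

257.69 s


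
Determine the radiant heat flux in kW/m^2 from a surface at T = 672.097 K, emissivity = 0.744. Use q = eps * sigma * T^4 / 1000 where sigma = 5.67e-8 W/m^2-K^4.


T^4 = 2.0405e+11
q = 0.744 * 5.67e-8 * 2.0405e+11 / 1000 = 8.6076 kW/m^2

8.6076 kW/m^2


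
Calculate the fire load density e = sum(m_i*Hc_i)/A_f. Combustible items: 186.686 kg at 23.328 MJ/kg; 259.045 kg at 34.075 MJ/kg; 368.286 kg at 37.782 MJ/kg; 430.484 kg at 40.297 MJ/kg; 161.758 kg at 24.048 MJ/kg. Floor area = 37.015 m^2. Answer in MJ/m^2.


Total energy = 186.686*23.328 + 259.045*34.075 + 368.286*37.782 + 430.484*40.297 + 161.758*24.048
= 4355.011 + 8826.958 + 13914.58 + 17347.21 + 3889.956
= 48333.72 MJ
e = 48333.72 / 37.015 = 1305.8 MJ/m^2

1305.8 MJ/m^2


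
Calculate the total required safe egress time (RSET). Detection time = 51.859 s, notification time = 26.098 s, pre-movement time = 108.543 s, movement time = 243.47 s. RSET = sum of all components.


Total = 51.859 + 26.098 + 108.543 + 243.47 = 429.97 s

429.97 s


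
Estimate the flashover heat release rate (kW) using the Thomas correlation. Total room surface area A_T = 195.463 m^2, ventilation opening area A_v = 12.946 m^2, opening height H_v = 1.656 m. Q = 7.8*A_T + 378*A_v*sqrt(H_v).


7.8*A_T = 1524.6
sqrt(H_v) = 1.2869
378*A_v*sqrt(H_v) = 6297.3
Q = 1524.6 + 6297.3 = 7822.0 kW

7822.0 kW


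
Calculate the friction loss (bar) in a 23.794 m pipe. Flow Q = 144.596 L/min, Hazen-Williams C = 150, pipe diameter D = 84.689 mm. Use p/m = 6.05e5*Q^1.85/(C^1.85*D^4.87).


Q^1.85 = 9914.9
C^1.85 = 10611
D^4.87 = 2.4463e+09
p/m = 0.00023108 bar/m
p_total = 0.00023108 * 23.794 = 0.0054983 bar

0.0054983 bar
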